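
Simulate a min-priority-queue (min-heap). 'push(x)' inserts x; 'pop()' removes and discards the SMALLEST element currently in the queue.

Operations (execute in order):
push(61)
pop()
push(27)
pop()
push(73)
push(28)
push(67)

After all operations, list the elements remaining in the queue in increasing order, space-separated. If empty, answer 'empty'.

Answer: 28 67 73

Derivation:
push(61): heap contents = [61]
pop() → 61: heap contents = []
push(27): heap contents = [27]
pop() → 27: heap contents = []
push(73): heap contents = [73]
push(28): heap contents = [28, 73]
push(67): heap contents = [28, 67, 73]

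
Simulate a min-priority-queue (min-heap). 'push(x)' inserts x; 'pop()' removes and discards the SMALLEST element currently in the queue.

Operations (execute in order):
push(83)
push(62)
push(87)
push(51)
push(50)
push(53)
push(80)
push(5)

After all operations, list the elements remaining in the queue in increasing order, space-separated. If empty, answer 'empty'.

Answer: 5 50 51 53 62 80 83 87

Derivation:
push(83): heap contents = [83]
push(62): heap contents = [62, 83]
push(87): heap contents = [62, 83, 87]
push(51): heap contents = [51, 62, 83, 87]
push(50): heap contents = [50, 51, 62, 83, 87]
push(53): heap contents = [50, 51, 53, 62, 83, 87]
push(80): heap contents = [50, 51, 53, 62, 80, 83, 87]
push(5): heap contents = [5, 50, 51, 53, 62, 80, 83, 87]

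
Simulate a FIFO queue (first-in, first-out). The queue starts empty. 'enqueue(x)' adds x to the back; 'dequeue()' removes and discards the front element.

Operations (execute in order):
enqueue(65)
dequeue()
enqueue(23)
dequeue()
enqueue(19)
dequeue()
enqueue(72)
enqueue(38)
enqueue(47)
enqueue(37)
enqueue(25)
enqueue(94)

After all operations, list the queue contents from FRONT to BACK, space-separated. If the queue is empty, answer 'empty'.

Answer: 72 38 47 37 25 94

Derivation:
enqueue(65): [65]
dequeue(): []
enqueue(23): [23]
dequeue(): []
enqueue(19): [19]
dequeue(): []
enqueue(72): [72]
enqueue(38): [72, 38]
enqueue(47): [72, 38, 47]
enqueue(37): [72, 38, 47, 37]
enqueue(25): [72, 38, 47, 37, 25]
enqueue(94): [72, 38, 47, 37, 25, 94]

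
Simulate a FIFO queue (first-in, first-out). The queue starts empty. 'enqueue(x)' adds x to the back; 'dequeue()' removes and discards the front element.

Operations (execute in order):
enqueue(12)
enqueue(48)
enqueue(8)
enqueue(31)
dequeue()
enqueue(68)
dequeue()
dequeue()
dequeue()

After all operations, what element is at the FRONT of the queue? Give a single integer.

Answer: 68

Derivation:
enqueue(12): queue = [12]
enqueue(48): queue = [12, 48]
enqueue(8): queue = [12, 48, 8]
enqueue(31): queue = [12, 48, 8, 31]
dequeue(): queue = [48, 8, 31]
enqueue(68): queue = [48, 8, 31, 68]
dequeue(): queue = [8, 31, 68]
dequeue(): queue = [31, 68]
dequeue(): queue = [68]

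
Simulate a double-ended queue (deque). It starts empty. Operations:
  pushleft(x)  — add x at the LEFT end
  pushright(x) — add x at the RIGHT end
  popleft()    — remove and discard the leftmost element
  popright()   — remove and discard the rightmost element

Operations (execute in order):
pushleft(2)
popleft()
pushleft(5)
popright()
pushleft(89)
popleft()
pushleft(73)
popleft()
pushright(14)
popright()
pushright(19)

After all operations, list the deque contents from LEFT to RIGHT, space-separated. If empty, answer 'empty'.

pushleft(2): [2]
popleft(): []
pushleft(5): [5]
popright(): []
pushleft(89): [89]
popleft(): []
pushleft(73): [73]
popleft(): []
pushright(14): [14]
popright(): []
pushright(19): [19]

Answer: 19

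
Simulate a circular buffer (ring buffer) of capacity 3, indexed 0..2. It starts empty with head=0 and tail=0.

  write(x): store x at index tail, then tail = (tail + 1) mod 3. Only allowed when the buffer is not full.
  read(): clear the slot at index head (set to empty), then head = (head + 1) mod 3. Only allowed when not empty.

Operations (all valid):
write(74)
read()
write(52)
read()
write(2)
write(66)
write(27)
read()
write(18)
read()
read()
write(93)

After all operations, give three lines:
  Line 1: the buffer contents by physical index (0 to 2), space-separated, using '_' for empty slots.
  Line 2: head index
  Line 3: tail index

write(74): buf=[74 _ _], head=0, tail=1, size=1
read(): buf=[_ _ _], head=1, tail=1, size=0
write(52): buf=[_ 52 _], head=1, tail=2, size=1
read(): buf=[_ _ _], head=2, tail=2, size=0
write(2): buf=[_ _ 2], head=2, tail=0, size=1
write(66): buf=[66 _ 2], head=2, tail=1, size=2
write(27): buf=[66 27 2], head=2, tail=2, size=3
read(): buf=[66 27 _], head=0, tail=2, size=2
write(18): buf=[66 27 18], head=0, tail=0, size=3
read(): buf=[_ 27 18], head=1, tail=0, size=2
read(): buf=[_ _ 18], head=2, tail=0, size=1
write(93): buf=[93 _ 18], head=2, tail=1, size=2

Answer: 93 _ 18
2
1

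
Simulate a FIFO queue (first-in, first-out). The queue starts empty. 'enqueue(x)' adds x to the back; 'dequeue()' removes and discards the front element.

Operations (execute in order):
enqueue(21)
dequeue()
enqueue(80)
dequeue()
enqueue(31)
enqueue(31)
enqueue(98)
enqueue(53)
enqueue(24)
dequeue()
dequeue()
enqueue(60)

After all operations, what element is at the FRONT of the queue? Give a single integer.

Answer: 98

Derivation:
enqueue(21): queue = [21]
dequeue(): queue = []
enqueue(80): queue = [80]
dequeue(): queue = []
enqueue(31): queue = [31]
enqueue(31): queue = [31, 31]
enqueue(98): queue = [31, 31, 98]
enqueue(53): queue = [31, 31, 98, 53]
enqueue(24): queue = [31, 31, 98, 53, 24]
dequeue(): queue = [31, 98, 53, 24]
dequeue(): queue = [98, 53, 24]
enqueue(60): queue = [98, 53, 24, 60]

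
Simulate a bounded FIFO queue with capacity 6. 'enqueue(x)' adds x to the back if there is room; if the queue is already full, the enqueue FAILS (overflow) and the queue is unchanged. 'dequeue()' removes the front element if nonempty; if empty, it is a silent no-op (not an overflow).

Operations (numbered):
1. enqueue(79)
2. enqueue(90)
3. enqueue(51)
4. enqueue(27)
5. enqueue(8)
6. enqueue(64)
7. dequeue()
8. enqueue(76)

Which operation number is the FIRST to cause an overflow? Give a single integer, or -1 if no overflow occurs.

1. enqueue(79): size=1
2. enqueue(90): size=2
3. enqueue(51): size=3
4. enqueue(27): size=4
5. enqueue(8): size=5
6. enqueue(64): size=6
7. dequeue(): size=5
8. enqueue(76): size=6

Answer: -1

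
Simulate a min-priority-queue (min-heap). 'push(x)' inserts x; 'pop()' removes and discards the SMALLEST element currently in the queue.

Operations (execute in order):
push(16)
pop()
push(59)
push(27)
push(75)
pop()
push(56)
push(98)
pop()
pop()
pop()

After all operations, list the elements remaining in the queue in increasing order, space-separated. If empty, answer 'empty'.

push(16): heap contents = [16]
pop() → 16: heap contents = []
push(59): heap contents = [59]
push(27): heap contents = [27, 59]
push(75): heap contents = [27, 59, 75]
pop() → 27: heap contents = [59, 75]
push(56): heap contents = [56, 59, 75]
push(98): heap contents = [56, 59, 75, 98]
pop() → 56: heap contents = [59, 75, 98]
pop() → 59: heap contents = [75, 98]
pop() → 75: heap contents = [98]

Answer: 98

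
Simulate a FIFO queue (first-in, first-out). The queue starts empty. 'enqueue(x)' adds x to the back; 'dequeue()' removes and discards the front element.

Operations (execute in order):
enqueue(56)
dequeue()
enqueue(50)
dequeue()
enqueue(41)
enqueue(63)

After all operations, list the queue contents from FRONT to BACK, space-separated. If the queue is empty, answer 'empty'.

enqueue(56): [56]
dequeue(): []
enqueue(50): [50]
dequeue(): []
enqueue(41): [41]
enqueue(63): [41, 63]

Answer: 41 63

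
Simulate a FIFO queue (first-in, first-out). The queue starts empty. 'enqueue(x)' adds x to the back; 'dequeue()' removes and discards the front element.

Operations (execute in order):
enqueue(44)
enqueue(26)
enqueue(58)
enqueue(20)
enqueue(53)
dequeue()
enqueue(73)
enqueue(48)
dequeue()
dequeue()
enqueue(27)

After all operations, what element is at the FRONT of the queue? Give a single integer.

enqueue(44): queue = [44]
enqueue(26): queue = [44, 26]
enqueue(58): queue = [44, 26, 58]
enqueue(20): queue = [44, 26, 58, 20]
enqueue(53): queue = [44, 26, 58, 20, 53]
dequeue(): queue = [26, 58, 20, 53]
enqueue(73): queue = [26, 58, 20, 53, 73]
enqueue(48): queue = [26, 58, 20, 53, 73, 48]
dequeue(): queue = [58, 20, 53, 73, 48]
dequeue(): queue = [20, 53, 73, 48]
enqueue(27): queue = [20, 53, 73, 48, 27]

Answer: 20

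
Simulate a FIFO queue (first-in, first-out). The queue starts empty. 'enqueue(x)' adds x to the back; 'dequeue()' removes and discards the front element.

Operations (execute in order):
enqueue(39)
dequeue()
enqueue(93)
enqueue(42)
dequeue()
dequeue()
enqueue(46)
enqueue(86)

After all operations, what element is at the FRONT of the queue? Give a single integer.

enqueue(39): queue = [39]
dequeue(): queue = []
enqueue(93): queue = [93]
enqueue(42): queue = [93, 42]
dequeue(): queue = [42]
dequeue(): queue = []
enqueue(46): queue = [46]
enqueue(86): queue = [46, 86]

Answer: 46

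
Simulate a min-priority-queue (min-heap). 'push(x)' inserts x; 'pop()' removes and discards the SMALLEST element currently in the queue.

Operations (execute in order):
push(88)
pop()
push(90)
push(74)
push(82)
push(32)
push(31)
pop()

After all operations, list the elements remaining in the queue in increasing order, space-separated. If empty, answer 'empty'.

push(88): heap contents = [88]
pop() → 88: heap contents = []
push(90): heap contents = [90]
push(74): heap contents = [74, 90]
push(82): heap contents = [74, 82, 90]
push(32): heap contents = [32, 74, 82, 90]
push(31): heap contents = [31, 32, 74, 82, 90]
pop() → 31: heap contents = [32, 74, 82, 90]

Answer: 32 74 82 90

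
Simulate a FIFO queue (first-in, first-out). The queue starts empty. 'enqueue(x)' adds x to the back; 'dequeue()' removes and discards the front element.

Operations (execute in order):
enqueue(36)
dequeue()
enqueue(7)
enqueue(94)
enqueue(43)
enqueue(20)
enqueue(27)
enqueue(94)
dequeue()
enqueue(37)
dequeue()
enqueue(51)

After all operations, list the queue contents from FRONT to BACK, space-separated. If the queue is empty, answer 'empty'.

Answer: 43 20 27 94 37 51

Derivation:
enqueue(36): [36]
dequeue(): []
enqueue(7): [7]
enqueue(94): [7, 94]
enqueue(43): [7, 94, 43]
enqueue(20): [7, 94, 43, 20]
enqueue(27): [7, 94, 43, 20, 27]
enqueue(94): [7, 94, 43, 20, 27, 94]
dequeue(): [94, 43, 20, 27, 94]
enqueue(37): [94, 43, 20, 27, 94, 37]
dequeue(): [43, 20, 27, 94, 37]
enqueue(51): [43, 20, 27, 94, 37, 51]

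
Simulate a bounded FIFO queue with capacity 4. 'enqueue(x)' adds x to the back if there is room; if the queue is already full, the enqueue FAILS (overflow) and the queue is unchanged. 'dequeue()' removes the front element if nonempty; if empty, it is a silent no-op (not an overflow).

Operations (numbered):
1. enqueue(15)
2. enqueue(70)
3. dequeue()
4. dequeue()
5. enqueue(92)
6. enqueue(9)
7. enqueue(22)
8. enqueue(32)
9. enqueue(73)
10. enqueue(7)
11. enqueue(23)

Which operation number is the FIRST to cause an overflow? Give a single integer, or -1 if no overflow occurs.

Answer: 9

Derivation:
1. enqueue(15): size=1
2. enqueue(70): size=2
3. dequeue(): size=1
4. dequeue(): size=0
5. enqueue(92): size=1
6. enqueue(9): size=2
7. enqueue(22): size=3
8. enqueue(32): size=4
9. enqueue(73): size=4=cap → OVERFLOW (fail)
10. enqueue(7): size=4=cap → OVERFLOW (fail)
11. enqueue(23): size=4=cap → OVERFLOW (fail)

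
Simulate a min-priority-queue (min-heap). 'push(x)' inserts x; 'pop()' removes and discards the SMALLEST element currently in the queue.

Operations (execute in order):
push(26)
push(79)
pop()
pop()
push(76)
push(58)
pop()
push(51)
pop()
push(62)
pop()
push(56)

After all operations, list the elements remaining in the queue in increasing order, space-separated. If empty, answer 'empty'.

Answer: 56 76

Derivation:
push(26): heap contents = [26]
push(79): heap contents = [26, 79]
pop() → 26: heap contents = [79]
pop() → 79: heap contents = []
push(76): heap contents = [76]
push(58): heap contents = [58, 76]
pop() → 58: heap contents = [76]
push(51): heap contents = [51, 76]
pop() → 51: heap contents = [76]
push(62): heap contents = [62, 76]
pop() → 62: heap contents = [76]
push(56): heap contents = [56, 76]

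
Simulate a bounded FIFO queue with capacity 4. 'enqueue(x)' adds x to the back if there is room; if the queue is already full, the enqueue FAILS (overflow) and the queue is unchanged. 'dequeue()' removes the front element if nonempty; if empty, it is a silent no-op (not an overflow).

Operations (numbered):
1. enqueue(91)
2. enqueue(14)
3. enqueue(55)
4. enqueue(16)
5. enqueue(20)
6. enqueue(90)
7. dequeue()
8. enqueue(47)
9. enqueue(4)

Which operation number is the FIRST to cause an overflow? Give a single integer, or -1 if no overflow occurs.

1. enqueue(91): size=1
2. enqueue(14): size=2
3. enqueue(55): size=3
4. enqueue(16): size=4
5. enqueue(20): size=4=cap → OVERFLOW (fail)
6. enqueue(90): size=4=cap → OVERFLOW (fail)
7. dequeue(): size=3
8. enqueue(47): size=4
9. enqueue(4): size=4=cap → OVERFLOW (fail)

Answer: 5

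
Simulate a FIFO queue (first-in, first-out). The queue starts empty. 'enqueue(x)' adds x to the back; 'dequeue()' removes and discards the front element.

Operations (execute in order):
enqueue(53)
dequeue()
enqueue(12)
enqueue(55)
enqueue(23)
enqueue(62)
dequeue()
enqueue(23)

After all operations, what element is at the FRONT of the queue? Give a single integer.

enqueue(53): queue = [53]
dequeue(): queue = []
enqueue(12): queue = [12]
enqueue(55): queue = [12, 55]
enqueue(23): queue = [12, 55, 23]
enqueue(62): queue = [12, 55, 23, 62]
dequeue(): queue = [55, 23, 62]
enqueue(23): queue = [55, 23, 62, 23]

Answer: 55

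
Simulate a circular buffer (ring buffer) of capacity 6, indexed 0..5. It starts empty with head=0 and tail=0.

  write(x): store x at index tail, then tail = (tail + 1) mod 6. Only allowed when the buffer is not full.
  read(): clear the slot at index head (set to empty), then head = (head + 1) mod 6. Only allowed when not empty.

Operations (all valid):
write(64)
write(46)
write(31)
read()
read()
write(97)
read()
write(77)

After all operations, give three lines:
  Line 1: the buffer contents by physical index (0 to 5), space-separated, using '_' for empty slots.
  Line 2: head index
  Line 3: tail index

Answer: _ _ _ 97 77 _
3
5

Derivation:
write(64): buf=[64 _ _ _ _ _], head=0, tail=1, size=1
write(46): buf=[64 46 _ _ _ _], head=0, tail=2, size=2
write(31): buf=[64 46 31 _ _ _], head=0, tail=3, size=3
read(): buf=[_ 46 31 _ _ _], head=1, tail=3, size=2
read(): buf=[_ _ 31 _ _ _], head=2, tail=3, size=1
write(97): buf=[_ _ 31 97 _ _], head=2, tail=4, size=2
read(): buf=[_ _ _ 97 _ _], head=3, tail=4, size=1
write(77): buf=[_ _ _ 97 77 _], head=3, tail=5, size=2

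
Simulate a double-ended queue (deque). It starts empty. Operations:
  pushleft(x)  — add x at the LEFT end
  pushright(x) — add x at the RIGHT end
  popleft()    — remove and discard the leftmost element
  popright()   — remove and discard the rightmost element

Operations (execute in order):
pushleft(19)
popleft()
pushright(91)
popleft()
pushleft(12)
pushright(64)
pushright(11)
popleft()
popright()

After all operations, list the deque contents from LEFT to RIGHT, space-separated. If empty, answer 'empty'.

Answer: 64

Derivation:
pushleft(19): [19]
popleft(): []
pushright(91): [91]
popleft(): []
pushleft(12): [12]
pushright(64): [12, 64]
pushright(11): [12, 64, 11]
popleft(): [64, 11]
popright(): [64]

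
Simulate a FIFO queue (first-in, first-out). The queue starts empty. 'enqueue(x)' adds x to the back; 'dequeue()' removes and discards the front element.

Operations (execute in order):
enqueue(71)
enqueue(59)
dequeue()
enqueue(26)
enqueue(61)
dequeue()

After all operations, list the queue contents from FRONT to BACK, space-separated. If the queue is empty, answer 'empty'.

enqueue(71): [71]
enqueue(59): [71, 59]
dequeue(): [59]
enqueue(26): [59, 26]
enqueue(61): [59, 26, 61]
dequeue(): [26, 61]

Answer: 26 61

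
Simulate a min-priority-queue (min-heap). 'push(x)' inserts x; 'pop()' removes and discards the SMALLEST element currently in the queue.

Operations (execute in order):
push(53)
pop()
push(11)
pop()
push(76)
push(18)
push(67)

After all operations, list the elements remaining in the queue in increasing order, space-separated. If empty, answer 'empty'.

Answer: 18 67 76

Derivation:
push(53): heap contents = [53]
pop() → 53: heap contents = []
push(11): heap contents = [11]
pop() → 11: heap contents = []
push(76): heap contents = [76]
push(18): heap contents = [18, 76]
push(67): heap contents = [18, 67, 76]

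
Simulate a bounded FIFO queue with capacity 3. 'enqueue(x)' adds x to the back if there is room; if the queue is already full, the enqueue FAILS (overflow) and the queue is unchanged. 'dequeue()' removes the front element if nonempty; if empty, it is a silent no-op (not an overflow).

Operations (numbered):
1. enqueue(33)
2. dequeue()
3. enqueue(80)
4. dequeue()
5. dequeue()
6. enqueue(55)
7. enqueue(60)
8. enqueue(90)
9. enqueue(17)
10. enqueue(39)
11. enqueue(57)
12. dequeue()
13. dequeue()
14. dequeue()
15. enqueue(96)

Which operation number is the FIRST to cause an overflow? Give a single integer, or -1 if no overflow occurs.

Answer: 9

Derivation:
1. enqueue(33): size=1
2. dequeue(): size=0
3. enqueue(80): size=1
4. dequeue(): size=0
5. dequeue(): empty, no-op, size=0
6. enqueue(55): size=1
7. enqueue(60): size=2
8. enqueue(90): size=3
9. enqueue(17): size=3=cap → OVERFLOW (fail)
10. enqueue(39): size=3=cap → OVERFLOW (fail)
11. enqueue(57): size=3=cap → OVERFLOW (fail)
12. dequeue(): size=2
13. dequeue(): size=1
14. dequeue(): size=0
15. enqueue(96): size=1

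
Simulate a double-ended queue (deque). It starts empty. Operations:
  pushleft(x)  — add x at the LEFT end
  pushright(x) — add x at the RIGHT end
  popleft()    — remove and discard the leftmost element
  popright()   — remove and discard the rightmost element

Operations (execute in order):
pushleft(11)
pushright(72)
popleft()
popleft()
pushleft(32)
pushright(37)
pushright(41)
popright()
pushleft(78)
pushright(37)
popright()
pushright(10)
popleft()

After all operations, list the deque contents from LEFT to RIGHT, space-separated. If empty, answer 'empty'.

Answer: 32 37 10

Derivation:
pushleft(11): [11]
pushright(72): [11, 72]
popleft(): [72]
popleft(): []
pushleft(32): [32]
pushright(37): [32, 37]
pushright(41): [32, 37, 41]
popright(): [32, 37]
pushleft(78): [78, 32, 37]
pushright(37): [78, 32, 37, 37]
popright(): [78, 32, 37]
pushright(10): [78, 32, 37, 10]
popleft(): [32, 37, 10]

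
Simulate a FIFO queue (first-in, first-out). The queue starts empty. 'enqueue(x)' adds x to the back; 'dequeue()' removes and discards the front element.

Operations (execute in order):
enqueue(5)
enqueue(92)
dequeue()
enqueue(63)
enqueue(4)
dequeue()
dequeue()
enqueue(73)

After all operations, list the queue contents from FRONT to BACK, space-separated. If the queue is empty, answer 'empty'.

Answer: 4 73

Derivation:
enqueue(5): [5]
enqueue(92): [5, 92]
dequeue(): [92]
enqueue(63): [92, 63]
enqueue(4): [92, 63, 4]
dequeue(): [63, 4]
dequeue(): [4]
enqueue(73): [4, 73]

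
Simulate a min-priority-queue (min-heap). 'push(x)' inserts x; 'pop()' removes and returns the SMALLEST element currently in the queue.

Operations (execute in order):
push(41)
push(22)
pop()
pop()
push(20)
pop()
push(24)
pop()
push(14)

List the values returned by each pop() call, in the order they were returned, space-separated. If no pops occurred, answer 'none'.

push(41): heap contents = [41]
push(22): heap contents = [22, 41]
pop() → 22: heap contents = [41]
pop() → 41: heap contents = []
push(20): heap contents = [20]
pop() → 20: heap contents = []
push(24): heap contents = [24]
pop() → 24: heap contents = []
push(14): heap contents = [14]

Answer: 22 41 20 24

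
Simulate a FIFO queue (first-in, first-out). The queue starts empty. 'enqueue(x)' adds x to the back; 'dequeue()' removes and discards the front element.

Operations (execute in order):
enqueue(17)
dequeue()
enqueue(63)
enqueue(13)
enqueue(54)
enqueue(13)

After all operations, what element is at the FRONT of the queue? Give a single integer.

Answer: 63

Derivation:
enqueue(17): queue = [17]
dequeue(): queue = []
enqueue(63): queue = [63]
enqueue(13): queue = [63, 13]
enqueue(54): queue = [63, 13, 54]
enqueue(13): queue = [63, 13, 54, 13]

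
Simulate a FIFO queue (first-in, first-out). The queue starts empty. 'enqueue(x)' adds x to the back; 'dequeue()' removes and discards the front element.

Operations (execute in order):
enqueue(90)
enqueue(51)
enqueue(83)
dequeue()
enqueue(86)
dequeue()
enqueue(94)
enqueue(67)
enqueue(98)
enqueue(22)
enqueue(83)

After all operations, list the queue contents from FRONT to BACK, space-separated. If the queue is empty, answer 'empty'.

enqueue(90): [90]
enqueue(51): [90, 51]
enqueue(83): [90, 51, 83]
dequeue(): [51, 83]
enqueue(86): [51, 83, 86]
dequeue(): [83, 86]
enqueue(94): [83, 86, 94]
enqueue(67): [83, 86, 94, 67]
enqueue(98): [83, 86, 94, 67, 98]
enqueue(22): [83, 86, 94, 67, 98, 22]
enqueue(83): [83, 86, 94, 67, 98, 22, 83]

Answer: 83 86 94 67 98 22 83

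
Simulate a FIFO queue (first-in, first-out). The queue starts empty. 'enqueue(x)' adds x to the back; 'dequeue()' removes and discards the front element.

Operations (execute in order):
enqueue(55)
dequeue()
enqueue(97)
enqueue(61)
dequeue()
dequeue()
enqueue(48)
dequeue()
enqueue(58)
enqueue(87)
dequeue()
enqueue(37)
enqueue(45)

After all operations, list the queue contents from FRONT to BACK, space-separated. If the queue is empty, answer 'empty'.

Answer: 87 37 45

Derivation:
enqueue(55): [55]
dequeue(): []
enqueue(97): [97]
enqueue(61): [97, 61]
dequeue(): [61]
dequeue(): []
enqueue(48): [48]
dequeue(): []
enqueue(58): [58]
enqueue(87): [58, 87]
dequeue(): [87]
enqueue(37): [87, 37]
enqueue(45): [87, 37, 45]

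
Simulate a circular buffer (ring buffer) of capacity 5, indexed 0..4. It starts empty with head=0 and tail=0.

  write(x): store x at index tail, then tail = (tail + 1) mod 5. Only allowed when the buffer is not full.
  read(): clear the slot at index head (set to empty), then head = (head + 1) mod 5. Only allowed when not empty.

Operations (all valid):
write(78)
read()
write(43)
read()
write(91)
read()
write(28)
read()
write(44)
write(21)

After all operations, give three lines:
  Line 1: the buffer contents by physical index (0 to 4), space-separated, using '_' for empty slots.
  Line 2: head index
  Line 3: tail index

Answer: 21 _ _ _ 44
4
1

Derivation:
write(78): buf=[78 _ _ _ _], head=0, tail=1, size=1
read(): buf=[_ _ _ _ _], head=1, tail=1, size=0
write(43): buf=[_ 43 _ _ _], head=1, tail=2, size=1
read(): buf=[_ _ _ _ _], head=2, tail=2, size=0
write(91): buf=[_ _ 91 _ _], head=2, tail=3, size=1
read(): buf=[_ _ _ _ _], head=3, tail=3, size=0
write(28): buf=[_ _ _ 28 _], head=3, tail=4, size=1
read(): buf=[_ _ _ _ _], head=4, tail=4, size=0
write(44): buf=[_ _ _ _ 44], head=4, tail=0, size=1
write(21): buf=[21 _ _ _ 44], head=4, tail=1, size=2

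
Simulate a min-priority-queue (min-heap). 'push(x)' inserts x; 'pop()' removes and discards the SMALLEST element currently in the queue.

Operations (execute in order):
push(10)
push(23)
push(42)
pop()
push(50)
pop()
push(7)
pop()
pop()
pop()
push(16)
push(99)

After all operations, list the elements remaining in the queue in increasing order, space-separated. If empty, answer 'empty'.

push(10): heap contents = [10]
push(23): heap contents = [10, 23]
push(42): heap contents = [10, 23, 42]
pop() → 10: heap contents = [23, 42]
push(50): heap contents = [23, 42, 50]
pop() → 23: heap contents = [42, 50]
push(7): heap contents = [7, 42, 50]
pop() → 7: heap contents = [42, 50]
pop() → 42: heap contents = [50]
pop() → 50: heap contents = []
push(16): heap contents = [16]
push(99): heap contents = [16, 99]

Answer: 16 99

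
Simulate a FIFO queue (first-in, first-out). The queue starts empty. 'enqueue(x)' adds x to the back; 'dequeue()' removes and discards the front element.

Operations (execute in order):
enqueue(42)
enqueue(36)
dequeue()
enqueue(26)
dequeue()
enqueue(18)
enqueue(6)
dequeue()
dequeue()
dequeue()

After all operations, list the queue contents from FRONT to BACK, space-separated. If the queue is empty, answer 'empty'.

Answer: empty

Derivation:
enqueue(42): [42]
enqueue(36): [42, 36]
dequeue(): [36]
enqueue(26): [36, 26]
dequeue(): [26]
enqueue(18): [26, 18]
enqueue(6): [26, 18, 6]
dequeue(): [18, 6]
dequeue(): [6]
dequeue(): []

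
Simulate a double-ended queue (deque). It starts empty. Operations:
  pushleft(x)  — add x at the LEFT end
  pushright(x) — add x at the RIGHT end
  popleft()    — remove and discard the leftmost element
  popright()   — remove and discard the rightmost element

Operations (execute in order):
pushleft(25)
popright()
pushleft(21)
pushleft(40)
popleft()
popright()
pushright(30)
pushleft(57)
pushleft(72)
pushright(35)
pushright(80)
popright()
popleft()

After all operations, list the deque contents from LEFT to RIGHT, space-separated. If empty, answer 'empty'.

Answer: 57 30 35

Derivation:
pushleft(25): [25]
popright(): []
pushleft(21): [21]
pushleft(40): [40, 21]
popleft(): [21]
popright(): []
pushright(30): [30]
pushleft(57): [57, 30]
pushleft(72): [72, 57, 30]
pushright(35): [72, 57, 30, 35]
pushright(80): [72, 57, 30, 35, 80]
popright(): [72, 57, 30, 35]
popleft(): [57, 30, 35]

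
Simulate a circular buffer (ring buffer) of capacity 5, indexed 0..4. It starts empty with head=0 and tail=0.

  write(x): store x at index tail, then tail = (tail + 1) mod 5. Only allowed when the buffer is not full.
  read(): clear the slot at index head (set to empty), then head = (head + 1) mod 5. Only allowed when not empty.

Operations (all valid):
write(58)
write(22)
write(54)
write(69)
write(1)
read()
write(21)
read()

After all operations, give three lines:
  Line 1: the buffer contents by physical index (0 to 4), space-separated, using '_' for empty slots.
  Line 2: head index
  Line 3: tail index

write(58): buf=[58 _ _ _ _], head=0, tail=1, size=1
write(22): buf=[58 22 _ _ _], head=0, tail=2, size=2
write(54): buf=[58 22 54 _ _], head=0, tail=3, size=3
write(69): buf=[58 22 54 69 _], head=0, tail=4, size=4
write(1): buf=[58 22 54 69 1], head=0, tail=0, size=5
read(): buf=[_ 22 54 69 1], head=1, tail=0, size=4
write(21): buf=[21 22 54 69 1], head=1, tail=1, size=5
read(): buf=[21 _ 54 69 1], head=2, tail=1, size=4

Answer: 21 _ 54 69 1
2
1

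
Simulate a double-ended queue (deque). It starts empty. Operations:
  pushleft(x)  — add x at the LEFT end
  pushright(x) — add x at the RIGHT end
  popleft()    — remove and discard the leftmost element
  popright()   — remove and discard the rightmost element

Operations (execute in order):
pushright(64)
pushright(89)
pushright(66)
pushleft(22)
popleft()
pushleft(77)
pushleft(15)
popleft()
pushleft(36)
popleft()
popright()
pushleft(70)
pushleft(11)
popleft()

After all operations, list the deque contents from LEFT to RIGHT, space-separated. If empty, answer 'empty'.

pushright(64): [64]
pushright(89): [64, 89]
pushright(66): [64, 89, 66]
pushleft(22): [22, 64, 89, 66]
popleft(): [64, 89, 66]
pushleft(77): [77, 64, 89, 66]
pushleft(15): [15, 77, 64, 89, 66]
popleft(): [77, 64, 89, 66]
pushleft(36): [36, 77, 64, 89, 66]
popleft(): [77, 64, 89, 66]
popright(): [77, 64, 89]
pushleft(70): [70, 77, 64, 89]
pushleft(11): [11, 70, 77, 64, 89]
popleft(): [70, 77, 64, 89]

Answer: 70 77 64 89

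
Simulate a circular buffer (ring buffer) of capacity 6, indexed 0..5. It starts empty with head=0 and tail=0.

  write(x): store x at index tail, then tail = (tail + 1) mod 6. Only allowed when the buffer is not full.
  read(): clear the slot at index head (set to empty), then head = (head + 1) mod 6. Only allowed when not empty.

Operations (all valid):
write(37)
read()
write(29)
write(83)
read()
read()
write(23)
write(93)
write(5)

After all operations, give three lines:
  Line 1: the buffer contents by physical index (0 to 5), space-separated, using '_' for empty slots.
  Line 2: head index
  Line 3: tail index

Answer: _ _ _ 23 93 5
3
0

Derivation:
write(37): buf=[37 _ _ _ _ _], head=0, tail=1, size=1
read(): buf=[_ _ _ _ _ _], head=1, tail=1, size=0
write(29): buf=[_ 29 _ _ _ _], head=1, tail=2, size=1
write(83): buf=[_ 29 83 _ _ _], head=1, tail=3, size=2
read(): buf=[_ _ 83 _ _ _], head=2, tail=3, size=1
read(): buf=[_ _ _ _ _ _], head=3, tail=3, size=0
write(23): buf=[_ _ _ 23 _ _], head=3, tail=4, size=1
write(93): buf=[_ _ _ 23 93 _], head=3, tail=5, size=2
write(5): buf=[_ _ _ 23 93 5], head=3, tail=0, size=3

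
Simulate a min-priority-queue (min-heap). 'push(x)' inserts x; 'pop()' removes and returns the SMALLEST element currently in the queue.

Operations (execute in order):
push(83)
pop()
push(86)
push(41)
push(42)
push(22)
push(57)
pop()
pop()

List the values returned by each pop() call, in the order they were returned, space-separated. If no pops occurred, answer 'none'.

Answer: 83 22 41

Derivation:
push(83): heap contents = [83]
pop() → 83: heap contents = []
push(86): heap contents = [86]
push(41): heap contents = [41, 86]
push(42): heap contents = [41, 42, 86]
push(22): heap contents = [22, 41, 42, 86]
push(57): heap contents = [22, 41, 42, 57, 86]
pop() → 22: heap contents = [41, 42, 57, 86]
pop() → 41: heap contents = [42, 57, 86]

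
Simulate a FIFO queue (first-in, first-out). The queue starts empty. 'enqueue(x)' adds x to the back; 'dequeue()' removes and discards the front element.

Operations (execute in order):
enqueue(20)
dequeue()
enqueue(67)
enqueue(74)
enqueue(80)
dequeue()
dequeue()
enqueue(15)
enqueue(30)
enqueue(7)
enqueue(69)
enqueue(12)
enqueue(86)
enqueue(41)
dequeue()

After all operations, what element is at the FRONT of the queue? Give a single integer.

Answer: 15

Derivation:
enqueue(20): queue = [20]
dequeue(): queue = []
enqueue(67): queue = [67]
enqueue(74): queue = [67, 74]
enqueue(80): queue = [67, 74, 80]
dequeue(): queue = [74, 80]
dequeue(): queue = [80]
enqueue(15): queue = [80, 15]
enqueue(30): queue = [80, 15, 30]
enqueue(7): queue = [80, 15, 30, 7]
enqueue(69): queue = [80, 15, 30, 7, 69]
enqueue(12): queue = [80, 15, 30, 7, 69, 12]
enqueue(86): queue = [80, 15, 30, 7, 69, 12, 86]
enqueue(41): queue = [80, 15, 30, 7, 69, 12, 86, 41]
dequeue(): queue = [15, 30, 7, 69, 12, 86, 41]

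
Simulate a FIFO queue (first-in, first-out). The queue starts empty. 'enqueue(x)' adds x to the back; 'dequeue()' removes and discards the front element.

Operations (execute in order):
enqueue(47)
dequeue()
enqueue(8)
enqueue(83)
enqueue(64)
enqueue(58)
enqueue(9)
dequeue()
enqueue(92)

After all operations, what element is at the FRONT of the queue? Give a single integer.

enqueue(47): queue = [47]
dequeue(): queue = []
enqueue(8): queue = [8]
enqueue(83): queue = [8, 83]
enqueue(64): queue = [8, 83, 64]
enqueue(58): queue = [8, 83, 64, 58]
enqueue(9): queue = [8, 83, 64, 58, 9]
dequeue(): queue = [83, 64, 58, 9]
enqueue(92): queue = [83, 64, 58, 9, 92]

Answer: 83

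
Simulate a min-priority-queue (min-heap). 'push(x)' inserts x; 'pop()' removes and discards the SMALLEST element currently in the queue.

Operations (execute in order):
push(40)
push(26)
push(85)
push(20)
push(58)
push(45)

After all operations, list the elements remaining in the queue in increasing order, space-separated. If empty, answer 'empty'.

push(40): heap contents = [40]
push(26): heap contents = [26, 40]
push(85): heap contents = [26, 40, 85]
push(20): heap contents = [20, 26, 40, 85]
push(58): heap contents = [20, 26, 40, 58, 85]
push(45): heap contents = [20, 26, 40, 45, 58, 85]

Answer: 20 26 40 45 58 85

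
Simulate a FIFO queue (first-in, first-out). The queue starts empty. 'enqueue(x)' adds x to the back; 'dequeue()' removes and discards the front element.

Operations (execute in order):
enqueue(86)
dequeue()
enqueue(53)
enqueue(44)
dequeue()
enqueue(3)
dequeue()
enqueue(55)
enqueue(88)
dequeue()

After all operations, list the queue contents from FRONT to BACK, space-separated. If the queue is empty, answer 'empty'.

enqueue(86): [86]
dequeue(): []
enqueue(53): [53]
enqueue(44): [53, 44]
dequeue(): [44]
enqueue(3): [44, 3]
dequeue(): [3]
enqueue(55): [3, 55]
enqueue(88): [3, 55, 88]
dequeue(): [55, 88]

Answer: 55 88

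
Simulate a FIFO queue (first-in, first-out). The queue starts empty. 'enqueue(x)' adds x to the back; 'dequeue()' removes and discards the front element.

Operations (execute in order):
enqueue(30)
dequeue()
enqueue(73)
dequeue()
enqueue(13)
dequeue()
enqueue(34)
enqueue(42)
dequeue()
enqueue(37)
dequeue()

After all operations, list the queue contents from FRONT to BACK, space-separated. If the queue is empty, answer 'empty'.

enqueue(30): [30]
dequeue(): []
enqueue(73): [73]
dequeue(): []
enqueue(13): [13]
dequeue(): []
enqueue(34): [34]
enqueue(42): [34, 42]
dequeue(): [42]
enqueue(37): [42, 37]
dequeue(): [37]

Answer: 37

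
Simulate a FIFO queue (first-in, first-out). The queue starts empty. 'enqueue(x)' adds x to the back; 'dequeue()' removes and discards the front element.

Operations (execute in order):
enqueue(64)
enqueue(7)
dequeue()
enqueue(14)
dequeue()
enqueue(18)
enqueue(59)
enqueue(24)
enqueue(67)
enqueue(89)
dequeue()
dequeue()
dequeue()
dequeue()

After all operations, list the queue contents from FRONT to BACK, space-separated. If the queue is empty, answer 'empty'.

Answer: 67 89

Derivation:
enqueue(64): [64]
enqueue(7): [64, 7]
dequeue(): [7]
enqueue(14): [7, 14]
dequeue(): [14]
enqueue(18): [14, 18]
enqueue(59): [14, 18, 59]
enqueue(24): [14, 18, 59, 24]
enqueue(67): [14, 18, 59, 24, 67]
enqueue(89): [14, 18, 59, 24, 67, 89]
dequeue(): [18, 59, 24, 67, 89]
dequeue(): [59, 24, 67, 89]
dequeue(): [24, 67, 89]
dequeue(): [67, 89]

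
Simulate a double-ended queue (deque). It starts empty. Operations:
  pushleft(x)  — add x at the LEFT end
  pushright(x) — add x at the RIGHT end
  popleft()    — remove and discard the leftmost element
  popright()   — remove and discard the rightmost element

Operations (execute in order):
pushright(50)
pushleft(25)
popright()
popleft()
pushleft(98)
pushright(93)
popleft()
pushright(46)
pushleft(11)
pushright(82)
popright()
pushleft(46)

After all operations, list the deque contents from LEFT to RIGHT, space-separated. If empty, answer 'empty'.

pushright(50): [50]
pushleft(25): [25, 50]
popright(): [25]
popleft(): []
pushleft(98): [98]
pushright(93): [98, 93]
popleft(): [93]
pushright(46): [93, 46]
pushleft(11): [11, 93, 46]
pushright(82): [11, 93, 46, 82]
popright(): [11, 93, 46]
pushleft(46): [46, 11, 93, 46]

Answer: 46 11 93 46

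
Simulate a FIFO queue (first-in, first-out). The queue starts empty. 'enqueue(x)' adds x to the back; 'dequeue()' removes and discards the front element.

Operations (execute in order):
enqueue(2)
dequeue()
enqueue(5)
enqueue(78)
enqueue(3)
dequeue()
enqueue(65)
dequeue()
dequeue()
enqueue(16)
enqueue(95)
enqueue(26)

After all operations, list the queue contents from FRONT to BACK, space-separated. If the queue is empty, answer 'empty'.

enqueue(2): [2]
dequeue(): []
enqueue(5): [5]
enqueue(78): [5, 78]
enqueue(3): [5, 78, 3]
dequeue(): [78, 3]
enqueue(65): [78, 3, 65]
dequeue(): [3, 65]
dequeue(): [65]
enqueue(16): [65, 16]
enqueue(95): [65, 16, 95]
enqueue(26): [65, 16, 95, 26]

Answer: 65 16 95 26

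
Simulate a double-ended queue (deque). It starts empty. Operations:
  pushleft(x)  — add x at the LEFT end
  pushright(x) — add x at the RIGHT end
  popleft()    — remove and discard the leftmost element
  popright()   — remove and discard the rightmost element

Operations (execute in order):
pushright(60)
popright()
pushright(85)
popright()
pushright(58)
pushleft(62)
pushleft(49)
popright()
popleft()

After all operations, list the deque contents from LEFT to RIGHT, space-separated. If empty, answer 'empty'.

pushright(60): [60]
popright(): []
pushright(85): [85]
popright(): []
pushright(58): [58]
pushleft(62): [62, 58]
pushleft(49): [49, 62, 58]
popright(): [49, 62]
popleft(): [62]

Answer: 62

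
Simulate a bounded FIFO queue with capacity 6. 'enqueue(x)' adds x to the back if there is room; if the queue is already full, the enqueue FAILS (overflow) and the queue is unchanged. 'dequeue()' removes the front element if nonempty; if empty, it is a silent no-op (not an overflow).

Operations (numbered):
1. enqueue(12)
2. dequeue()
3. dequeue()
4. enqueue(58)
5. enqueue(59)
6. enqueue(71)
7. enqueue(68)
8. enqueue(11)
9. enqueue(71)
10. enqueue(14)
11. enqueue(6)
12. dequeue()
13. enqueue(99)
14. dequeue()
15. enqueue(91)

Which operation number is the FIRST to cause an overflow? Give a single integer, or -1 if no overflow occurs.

Answer: 10

Derivation:
1. enqueue(12): size=1
2. dequeue(): size=0
3. dequeue(): empty, no-op, size=0
4. enqueue(58): size=1
5. enqueue(59): size=2
6. enqueue(71): size=3
7. enqueue(68): size=4
8. enqueue(11): size=5
9. enqueue(71): size=6
10. enqueue(14): size=6=cap → OVERFLOW (fail)
11. enqueue(6): size=6=cap → OVERFLOW (fail)
12. dequeue(): size=5
13. enqueue(99): size=6
14. dequeue(): size=5
15. enqueue(91): size=6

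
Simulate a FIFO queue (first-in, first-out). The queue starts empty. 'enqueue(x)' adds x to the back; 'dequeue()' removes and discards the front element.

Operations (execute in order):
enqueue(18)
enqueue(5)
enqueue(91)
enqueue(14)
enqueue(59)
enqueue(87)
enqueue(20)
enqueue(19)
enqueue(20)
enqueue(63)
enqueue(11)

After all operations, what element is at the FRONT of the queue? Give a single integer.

Answer: 18

Derivation:
enqueue(18): queue = [18]
enqueue(5): queue = [18, 5]
enqueue(91): queue = [18, 5, 91]
enqueue(14): queue = [18, 5, 91, 14]
enqueue(59): queue = [18, 5, 91, 14, 59]
enqueue(87): queue = [18, 5, 91, 14, 59, 87]
enqueue(20): queue = [18, 5, 91, 14, 59, 87, 20]
enqueue(19): queue = [18, 5, 91, 14, 59, 87, 20, 19]
enqueue(20): queue = [18, 5, 91, 14, 59, 87, 20, 19, 20]
enqueue(63): queue = [18, 5, 91, 14, 59, 87, 20, 19, 20, 63]
enqueue(11): queue = [18, 5, 91, 14, 59, 87, 20, 19, 20, 63, 11]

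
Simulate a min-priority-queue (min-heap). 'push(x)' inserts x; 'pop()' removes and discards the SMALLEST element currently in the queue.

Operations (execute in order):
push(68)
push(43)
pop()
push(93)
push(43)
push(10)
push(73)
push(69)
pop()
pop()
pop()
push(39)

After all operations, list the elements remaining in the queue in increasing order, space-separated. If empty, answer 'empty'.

push(68): heap contents = [68]
push(43): heap contents = [43, 68]
pop() → 43: heap contents = [68]
push(93): heap contents = [68, 93]
push(43): heap contents = [43, 68, 93]
push(10): heap contents = [10, 43, 68, 93]
push(73): heap contents = [10, 43, 68, 73, 93]
push(69): heap contents = [10, 43, 68, 69, 73, 93]
pop() → 10: heap contents = [43, 68, 69, 73, 93]
pop() → 43: heap contents = [68, 69, 73, 93]
pop() → 68: heap contents = [69, 73, 93]
push(39): heap contents = [39, 69, 73, 93]

Answer: 39 69 73 93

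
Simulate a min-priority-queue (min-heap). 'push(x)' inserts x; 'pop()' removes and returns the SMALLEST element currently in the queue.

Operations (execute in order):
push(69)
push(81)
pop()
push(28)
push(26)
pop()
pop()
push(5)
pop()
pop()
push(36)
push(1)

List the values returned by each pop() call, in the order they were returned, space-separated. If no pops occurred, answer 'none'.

Answer: 69 26 28 5 81

Derivation:
push(69): heap contents = [69]
push(81): heap contents = [69, 81]
pop() → 69: heap contents = [81]
push(28): heap contents = [28, 81]
push(26): heap contents = [26, 28, 81]
pop() → 26: heap contents = [28, 81]
pop() → 28: heap contents = [81]
push(5): heap contents = [5, 81]
pop() → 5: heap contents = [81]
pop() → 81: heap contents = []
push(36): heap contents = [36]
push(1): heap contents = [1, 36]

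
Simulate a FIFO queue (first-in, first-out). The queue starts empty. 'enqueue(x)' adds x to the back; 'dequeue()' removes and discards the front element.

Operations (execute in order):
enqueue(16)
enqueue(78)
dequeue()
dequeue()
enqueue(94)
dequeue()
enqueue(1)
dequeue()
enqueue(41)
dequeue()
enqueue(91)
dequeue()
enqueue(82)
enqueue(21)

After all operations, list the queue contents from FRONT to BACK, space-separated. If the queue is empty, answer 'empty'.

enqueue(16): [16]
enqueue(78): [16, 78]
dequeue(): [78]
dequeue(): []
enqueue(94): [94]
dequeue(): []
enqueue(1): [1]
dequeue(): []
enqueue(41): [41]
dequeue(): []
enqueue(91): [91]
dequeue(): []
enqueue(82): [82]
enqueue(21): [82, 21]

Answer: 82 21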